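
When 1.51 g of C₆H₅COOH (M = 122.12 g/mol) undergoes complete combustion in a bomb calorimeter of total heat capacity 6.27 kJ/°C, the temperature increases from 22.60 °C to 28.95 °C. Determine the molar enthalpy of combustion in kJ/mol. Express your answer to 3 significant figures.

ΔH = -3220 kJ/mol

ΔT = 28.95 − 22.60 = 6.35 °C
q_cal = C_cal × ΔT = 6.27 × 6.35 = 39.8145 kJ
n = 1.51 / 122.12 = 0.01236 mol
q_rxn = −q_cal = -39.8145 kJ
ΔH = -39.8145 / 0.01236 = -3221 kJ/mol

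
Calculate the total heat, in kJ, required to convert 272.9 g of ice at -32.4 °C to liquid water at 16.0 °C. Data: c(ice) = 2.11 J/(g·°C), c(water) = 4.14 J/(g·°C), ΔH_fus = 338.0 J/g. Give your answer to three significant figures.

q = 129 kJ

q1 (heat ice -32.4→0.0 °C): 272.9 × 2.11 × 32.4 = 18657 J
q2 (melt at 0 °C): 272.9 × 338.0 = 92240 J
q3 (heat water 0.0→16.0 °C): 272.9 × 4.14 × 16.0 = 18077 J
Total: 18657 + 92240 + 18077 = 128974 J = 129 kJ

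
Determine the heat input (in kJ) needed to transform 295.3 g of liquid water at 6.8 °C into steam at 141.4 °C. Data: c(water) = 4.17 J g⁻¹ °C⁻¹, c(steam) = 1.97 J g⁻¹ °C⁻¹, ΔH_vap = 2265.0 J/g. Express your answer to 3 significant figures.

q = 808 kJ

q1 (heat water 6.8→100.0 °C): 295.3 × 4.17 × 93.2 = 114767 J
q2 (vaporize at 100 °C): 295.3 × 2265.0 = 668855 J
q3 (heat steam 100.0→141.4 °C): 295.3 × 1.97 × 41.4 = 24084 J
Total: 114767 + 668855 + 24084 = 807706 J = 808 kJ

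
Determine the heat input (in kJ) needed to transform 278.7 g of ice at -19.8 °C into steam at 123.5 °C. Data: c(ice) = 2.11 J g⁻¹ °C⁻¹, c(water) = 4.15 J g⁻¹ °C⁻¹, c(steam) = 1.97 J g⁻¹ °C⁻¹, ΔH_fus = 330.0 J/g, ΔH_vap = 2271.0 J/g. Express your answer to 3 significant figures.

q = 865 kJ

q1 (heat ice -19.8→0.0 °C): 278.7 × 2.11 × 19.8 = 11644 J
q2 (melt at 0 °C): 278.7 × 330.0 = 91971 J
q3 (heat water 0.0→100.0 °C): 278.7 × 4.15 × 100.0 = 115661 J
q4 (vaporize at 100 °C): 278.7 × 2271.0 = 632928 J
q5 (heat steam 100.0→123.5 °C): 278.7 × 1.97 × 23.5 = 12902 J
Total: 11644 + 91971 + 115661 + 632928 + 12902 = 865106 J = 865 kJ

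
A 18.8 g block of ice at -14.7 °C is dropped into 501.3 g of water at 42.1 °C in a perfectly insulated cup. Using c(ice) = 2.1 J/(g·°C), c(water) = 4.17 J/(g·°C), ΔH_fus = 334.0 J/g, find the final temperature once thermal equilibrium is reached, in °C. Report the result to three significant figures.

Heat to bring ice to 0 °C and melt it: q₁ = 18.8×2.1×14.7 + 18.8×334.0 = 6859.6 J
Heat the water can supply cooling to 0 °C: 501.3×4.17×42.1 = 88006.7 J > q₁, so all ice melts.
Energy balance: 501.3×4.17×(42.1 − T) = 6859.6 + 18.8×4.17×(T − 0)
2090.421(42.1 − T) = 6859.6 + 78.396 T
88006.7 − 6859.6 = 2168.817 T
T = 81147.1 / 2168.817 = 37.42 °C

T_f = 37.4 °C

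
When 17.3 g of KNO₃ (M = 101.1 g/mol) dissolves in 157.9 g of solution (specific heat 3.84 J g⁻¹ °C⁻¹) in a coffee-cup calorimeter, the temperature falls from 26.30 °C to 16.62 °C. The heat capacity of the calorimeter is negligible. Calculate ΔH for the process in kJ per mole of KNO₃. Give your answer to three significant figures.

|ΔT| = |16.62 − 26.30| = 9.68 °C
|q_surr| = (157.9 × 3.84) × 9.68 = 606.336 × 9.68 = 5869 J
n(KNO₃) = 17.3 / 101.1 = 0.1711 mol
Temperature fell, so q_rxn = +|q_surr| = 5.869 kJ
ΔH = q_rxn / n = 34.30 kJ/mol

ΔH = 34.3 kJ/mol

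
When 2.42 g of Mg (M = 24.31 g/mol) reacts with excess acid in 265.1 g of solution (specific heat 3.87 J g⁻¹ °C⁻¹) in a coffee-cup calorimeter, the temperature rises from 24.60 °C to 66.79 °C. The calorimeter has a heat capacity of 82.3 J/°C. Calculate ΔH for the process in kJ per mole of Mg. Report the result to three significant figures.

|ΔT| = |66.79 − 24.60| = 42.19 °C
|q_surr| = (265.1 × 3.87 + 82.3) × 42.19 = 1108.237 × 42.19 = 46760 J
n(Mg) = 2.42 / 24.31 = 0.09955 mol
Temperature rose, so q_rxn = −|q_surr| = -46.76 kJ
ΔH = q_rxn / n = -469.7 kJ/mol

ΔH = -470 kJ/mol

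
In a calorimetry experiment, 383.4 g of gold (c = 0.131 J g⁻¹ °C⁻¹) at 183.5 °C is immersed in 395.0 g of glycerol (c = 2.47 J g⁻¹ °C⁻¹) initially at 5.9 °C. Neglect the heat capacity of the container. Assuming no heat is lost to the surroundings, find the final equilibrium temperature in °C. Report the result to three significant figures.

Heat lost by gold = heat gained by glycerol.
(383.4)(0.131)(183.5 − T) = (395.0)(2.47)(T − 5.9)
50.2254 (183.5 − T) = 975.65 (T − 5.9)
9216.4 − 50.2254 T = 975.65 T − 5756.3
14972.7 = 1025.8754 T
T = 14.60 °C

T_f = 14.6 °C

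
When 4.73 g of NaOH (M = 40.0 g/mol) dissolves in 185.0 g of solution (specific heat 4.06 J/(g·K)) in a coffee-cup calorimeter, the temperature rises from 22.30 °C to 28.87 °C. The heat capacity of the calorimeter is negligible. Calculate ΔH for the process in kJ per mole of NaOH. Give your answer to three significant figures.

|ΔT| = |28.87 − 22.30| = 6.57 °C
|q_surr| = (185.0 × 4.06) × 6.57 = 751.1 × 6.57 = 4935 J
n(NaOH) = 4.73 / 40.0 = 0.1183 mol
Temperature rose, so q_rxn = −|q_surr| = -4.935 kJ
ΔH = q_rxn / n = -41.72 kJ/mol

ΔH = -41.7 kJ/mol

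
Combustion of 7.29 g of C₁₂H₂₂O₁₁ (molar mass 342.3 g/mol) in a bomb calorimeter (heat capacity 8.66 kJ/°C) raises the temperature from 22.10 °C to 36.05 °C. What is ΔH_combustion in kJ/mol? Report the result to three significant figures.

ΔH = -5670 kJ/mol

ΔT = 36.05 − 22.10 = 13.95 °C
q_cal = C_cal × ΔT = 8.66 × 13.95 = 120.807 kJ
n = 7.29 / 342.3 = 0.02130 mol
q_rxn = −q_cal = -120.807 kJ
ΔH = -120.807 / 0.02130 = -5672 kJ/mol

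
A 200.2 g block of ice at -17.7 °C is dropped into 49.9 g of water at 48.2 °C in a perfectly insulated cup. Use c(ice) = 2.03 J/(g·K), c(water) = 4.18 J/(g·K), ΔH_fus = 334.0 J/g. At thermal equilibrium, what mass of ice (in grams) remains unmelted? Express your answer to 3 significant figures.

Heat to warm all ice to 0 °C: 200.2×2.03×17.7 = 7193.4 J
Heat released by water cooling to 0 °C: 49.9×4.18×48.2 = 10054 J
10054 J < 7193.4 + 200.2×334.0 = 74060.2 J, so not all ice melts; final T = 0 °C.
Heat left for melting: 10054 − 7193.4 = 2860.6 J
Mass melted = 2860.6 / 334.0 = 8.565 g
Ice remaining = 200.2 − 8.565 = 191.635 g

m_ice remaining = 192 g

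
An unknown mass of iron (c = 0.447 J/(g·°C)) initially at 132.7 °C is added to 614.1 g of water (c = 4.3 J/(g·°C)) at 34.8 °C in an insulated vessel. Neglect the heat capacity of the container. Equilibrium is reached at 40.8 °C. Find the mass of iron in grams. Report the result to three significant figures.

m = 386 g

q_gained = (614.1 × 4.3) × (40.8 − 34.8) = 15840 J
q_lost = m × 0.447 × (132.7 − 40.8) = 41.0793 m
m = 15840 / 41.0793 = 386 g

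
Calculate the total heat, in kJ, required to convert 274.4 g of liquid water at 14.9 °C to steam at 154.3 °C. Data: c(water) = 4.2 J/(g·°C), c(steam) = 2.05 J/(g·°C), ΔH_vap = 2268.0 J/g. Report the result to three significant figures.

q1 (heat water 14.9→100.0 °C): 274.4 × 4.2 × 85.1 = 98076 J
q2 (vaporize at 100 °C): 274.4 × 2268.0 = 622339 J
q3 (heat steam 100.0→154.3 °C): 274.4 × 2.05 × 54.3 = 30545 J
Total: 98076 + 622339 + 30545 = 750960 J = 751 kJ

q = 751 kJ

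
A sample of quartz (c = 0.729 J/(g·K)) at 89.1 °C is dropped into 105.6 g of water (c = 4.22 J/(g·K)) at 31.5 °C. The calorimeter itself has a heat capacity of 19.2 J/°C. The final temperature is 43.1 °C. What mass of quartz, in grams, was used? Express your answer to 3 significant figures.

q_gained = (105.6 × 4.22 + 19.2) × (43.1 − 31.5) = 5392 J
q_lost = m × 0.729 × (89.1 − 43.1) = 33.534 m
m = 5392 / 33.534 = 161 g

m = 161 g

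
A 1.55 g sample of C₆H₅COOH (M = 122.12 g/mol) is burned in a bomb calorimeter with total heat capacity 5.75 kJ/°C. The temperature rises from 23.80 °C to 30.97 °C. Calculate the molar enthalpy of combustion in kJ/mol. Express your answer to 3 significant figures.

ΔH = -3250 kJ/mol

ΔT = 30.97 − 23.80 = 7.17 °C
q_cal = C_cal × ΔT = 5.75 × 7.17 = 41.2275 kJ
n = 1.55 / 122.12 = 0.01269 mol
q_rxn = −q_cal = -41.2275 kJ
ΔH = -41.2275 / 0.01269 = -3249 kJ/mol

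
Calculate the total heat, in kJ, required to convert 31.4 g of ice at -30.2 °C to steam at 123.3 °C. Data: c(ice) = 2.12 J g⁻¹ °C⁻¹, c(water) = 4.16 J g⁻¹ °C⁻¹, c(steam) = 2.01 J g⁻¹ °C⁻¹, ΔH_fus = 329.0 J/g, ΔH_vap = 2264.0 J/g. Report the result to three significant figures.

q1 (heat ice -30.2→0.0 °C): 31.4 × 2.12 × 30.2 = 2010 J
q2 (melt at 0 °C): 31.4 × 329.0 = 10331 J
q3 (heat water 0.0→100.0 °C): 31.4 × 4.16 × 100.0 = 13062 J
q4 (vaporize at 100 °C): 31.4 × 2264.0 = 71090 J
q5 (heat steam 100.0→123.3 °C): 31.4 × 2.01 × 23.3 = 1471 J
Total: 2010 + 10331 + 13062 + 71090 + 1471 = 97964 J = 98.0 kJ

q = 98.0 kJ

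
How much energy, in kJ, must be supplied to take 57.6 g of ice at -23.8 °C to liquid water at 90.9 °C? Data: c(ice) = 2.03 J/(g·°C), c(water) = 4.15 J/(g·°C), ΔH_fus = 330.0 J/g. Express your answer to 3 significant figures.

q1 (heat ice -23.8→0.0 °C): 57.6 × 2.03 × 23.8 = 2783 J
q2 (melt at 0 °C): 57.6 × 330.0 = 19008 J
q3 (heat water 0.0→90.9 °C): 57.6 × 4.15 × 90.9 = 21729 J
Total: 2783 + 19008 + 21729 = 43520 J = 43.5 kJ

q = 43.5 kJ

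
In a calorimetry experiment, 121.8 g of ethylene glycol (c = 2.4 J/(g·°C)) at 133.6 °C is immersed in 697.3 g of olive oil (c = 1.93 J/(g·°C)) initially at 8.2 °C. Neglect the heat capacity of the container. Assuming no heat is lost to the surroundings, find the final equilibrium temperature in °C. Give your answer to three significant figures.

T_f = 30.6 °C

Heat lost by ethylene glycol = heat gained by olive oil.
(121.8)(2.4)(133.6 − T) = (697.3)(1.93)(T − 8.2)
292.32 (133.6 − T) = 1345.789 (T − 8.2)
39054 − 292.32 T = 1345.789 T − 11035
50089 = 1638.109 T
T = 30.58 °C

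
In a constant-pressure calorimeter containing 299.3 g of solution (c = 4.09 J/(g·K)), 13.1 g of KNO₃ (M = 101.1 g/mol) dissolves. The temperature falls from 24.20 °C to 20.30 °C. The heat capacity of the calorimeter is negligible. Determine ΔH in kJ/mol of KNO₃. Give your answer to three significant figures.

|ΔT| = |20.30 − 24.20| = 3.90 °C
|q_surr| = (299.3 × 4.09) × 3.90 = 1224.137 × 3.90 = 4774 J
n(KNO₃) = 13.1 / 101.1 = 0.1296 mol
Temperature fell, so q_rxn = +|q_surr| = 4.774 kJ
ΔH = q_rxn / n = 36.84 kJ/mol

ΔH = 36.8 kJ/mol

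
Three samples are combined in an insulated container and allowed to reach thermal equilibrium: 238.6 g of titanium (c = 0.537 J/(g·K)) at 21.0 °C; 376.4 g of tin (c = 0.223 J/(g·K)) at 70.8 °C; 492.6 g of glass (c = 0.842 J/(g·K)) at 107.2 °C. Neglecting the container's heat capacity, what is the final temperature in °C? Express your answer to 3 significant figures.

Σ mᵢcᵢ(T − Tᵢ) = 0  ⇒  T = Σ mᵢcᵢTᵢ / Σ mᵢcᵢ
Σ mᵢcᵢ = 238.6×0.537 + 376.4×0.223 + 492.6×0.842 = 626.8346
Σ mᵢcᵢTᵢ = 128.1282×21.0 + 83.9372×70.8 + 414.7692×107.2 = 53097
T = 53097 / 626.8346 = 84.71 °C

T_f = 84.7 °C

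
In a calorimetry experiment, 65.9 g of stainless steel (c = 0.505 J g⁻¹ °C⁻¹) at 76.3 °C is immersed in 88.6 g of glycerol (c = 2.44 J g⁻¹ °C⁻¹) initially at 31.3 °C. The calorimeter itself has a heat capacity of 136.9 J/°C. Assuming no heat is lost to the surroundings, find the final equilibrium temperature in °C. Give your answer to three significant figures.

T_f = 35.2 °C

Heat lost by stainless steel = heat gained by glycerol + calorimeter.
(65.9)(0.505)(76.3 − T) = [(88.6)(2.44) + 136.9](T − 31.3)
33.2795 (76.3 − T) = 353.084 (T − 31.3)
2539.2 − 33.2795 T = 353.084 T − 11052
13591.2 = 386.3635 T
T = 35.18 °C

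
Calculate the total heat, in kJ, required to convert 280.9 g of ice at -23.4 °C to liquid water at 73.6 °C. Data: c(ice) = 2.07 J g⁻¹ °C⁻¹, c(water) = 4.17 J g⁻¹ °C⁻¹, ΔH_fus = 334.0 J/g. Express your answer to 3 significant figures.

q = 194 kJ

q1 (heat ice -23.4→0.0 °C): 280.9 × 2.07 × 23.4 = 13606 J
q2 (melt at 0 °C): 280.9 × 334.0 = 93821 J
q3 (heat water 0.0→73.6 °C): 280.9 × 4.17 × 73.6 = 86212 J
Total: 13606 + 93821 + 86212 = 193639 J = 194 kJ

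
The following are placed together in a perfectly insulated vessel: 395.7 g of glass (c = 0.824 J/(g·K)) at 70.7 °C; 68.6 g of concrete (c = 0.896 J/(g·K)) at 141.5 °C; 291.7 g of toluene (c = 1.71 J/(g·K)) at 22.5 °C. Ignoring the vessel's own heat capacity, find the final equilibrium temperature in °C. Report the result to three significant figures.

T_f = 48.5 °C

Σ mᵢcᵢ(T − Tᵢ) = 0  ⇒  T = Σ mᵢcᵢTᵢ / Σ mᵢcᵢ
Σ mᵢcᵢ = 395.7×0.824 + 68.6×0.896 + 291.7×1.71 = 886.3294
Σ mᵢcᵢTᵢ = 326.0568×70.7 + 61.4656×141.5 + 498.807×22.5 = 42973
T = 42973 / 886.3294 = 48.48 °C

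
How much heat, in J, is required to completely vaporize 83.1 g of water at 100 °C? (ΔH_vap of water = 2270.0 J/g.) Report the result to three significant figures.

q = 189000 J

q = m × ΔH_vap = 83.1 × 2270.0 = 188600 J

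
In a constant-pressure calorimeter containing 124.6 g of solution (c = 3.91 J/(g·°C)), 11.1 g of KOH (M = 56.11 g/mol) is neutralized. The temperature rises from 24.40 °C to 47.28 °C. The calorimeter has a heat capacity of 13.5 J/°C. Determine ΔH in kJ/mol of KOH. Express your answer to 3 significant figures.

ΔH = -57.9 kJ/mol

|ΔT| = |47.28 − 24.40| = 22.88 °C
|q_surr| = (124.6 × 3.91 + 13.5) × 22.88 = 500.686 × 22.88 = 11460 J
n(KOH) = 11.1 / 56.11 = 0.1978 mol
Temperature rose, so q_rxn = −|q_surr| = -11.46 kJ
ΔH = q_rxn / n = -57.94 kJ/mol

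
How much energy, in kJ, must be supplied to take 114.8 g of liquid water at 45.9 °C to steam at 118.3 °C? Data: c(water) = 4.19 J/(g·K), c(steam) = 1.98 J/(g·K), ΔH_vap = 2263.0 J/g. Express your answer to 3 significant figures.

q1 (heat water 45.9→100.0 °C): 114.8 × 4.19 × 54.1 = 26023 J
q2 (vaporize at 100 °C): 114.8 × 2263.0 = 259792 J
q3 (heat steam 100.0→118.3 °C): 114.8 × 1.98 × 18.3 = 4160 J
Total: 26023 + 259792 + 4160 = 289975 J = 290 kJ

q = 290 kJ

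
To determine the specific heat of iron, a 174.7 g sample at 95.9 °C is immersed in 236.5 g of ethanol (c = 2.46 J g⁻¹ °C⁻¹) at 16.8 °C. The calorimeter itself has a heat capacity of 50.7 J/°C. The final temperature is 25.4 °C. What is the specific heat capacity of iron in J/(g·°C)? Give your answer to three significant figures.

q_gained = (236.5 × 2.46 + 50.7) × (25.4 − 16.8) = 5439 J
q_lost = 174.7 × c × (95.9 − 25.4) = 12316.35 c
Set equal: c = 5439 / 12316.35 = 0.442 J/(g·°C)

c = 0.442 J/(g·°C)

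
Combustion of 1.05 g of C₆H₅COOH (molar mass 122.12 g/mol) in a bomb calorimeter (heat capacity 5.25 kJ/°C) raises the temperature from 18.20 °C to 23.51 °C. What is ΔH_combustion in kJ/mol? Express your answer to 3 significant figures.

ΔT = 23.51 − 18.20 = 5.31 °C
q_cal = C_cal × ΔT = 5.25 × 5.31 = 27.8775 kJ
n = 1.05 / 122.12 = 0.008598 mol
q_rxn = −q_cal = -27.8775 kJ
ΔH = -27.8775 / 0.008598 = -3242 kJ/mol

ΔH = -3240 kJ/mol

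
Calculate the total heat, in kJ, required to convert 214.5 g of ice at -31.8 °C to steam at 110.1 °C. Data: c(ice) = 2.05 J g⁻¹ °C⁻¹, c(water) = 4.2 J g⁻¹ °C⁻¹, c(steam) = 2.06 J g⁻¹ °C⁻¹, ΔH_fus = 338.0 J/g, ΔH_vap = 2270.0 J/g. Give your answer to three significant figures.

q1 (heat ice -31.8→0.0 °C): 214.5 × 2.05 × 31.8 = 13983 J
q2 (melt at 0 °C): 214.5 × 338.0 = 72501 J
q3 (heat water 0.0→100.0 °C): 214.5 × 4.2 × 100.0 = 90090 J
q4 (vaporize at 100 °C): 214.5 × 2270.0 = 486915 J
q5 (heat steam 100.0→110.1 °C): 214.5 × 2.06 × 10.1 = 4463 J
Total: 13983 + 72501 + 90090 + 486915 + 4463 = 667952 J = 668 kJ

q = 668 kJ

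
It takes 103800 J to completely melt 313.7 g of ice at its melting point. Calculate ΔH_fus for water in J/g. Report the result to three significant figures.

ΔH_fus = 331 J/g

ΔH_fus = q / m = 103800 / 313.7 = 331 J/g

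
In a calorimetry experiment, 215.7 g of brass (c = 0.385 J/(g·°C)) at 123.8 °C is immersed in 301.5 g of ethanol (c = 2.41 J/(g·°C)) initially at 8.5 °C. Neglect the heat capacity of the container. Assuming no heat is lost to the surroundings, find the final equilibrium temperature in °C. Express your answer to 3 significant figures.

T_f = 20.3 °C

Heat lost by brass = heat gained by ethanol.
(215.7)(0.385)(123.8 − T) = (301.5)(2.41)(T − 8.5)
83.0445 (123.8 − T) = 726.615 (T − 8.5)
10281 − 83.0445 T = 726.615 T − 6176.2
16457.2 = 809.6595 T
T = 20.33 °C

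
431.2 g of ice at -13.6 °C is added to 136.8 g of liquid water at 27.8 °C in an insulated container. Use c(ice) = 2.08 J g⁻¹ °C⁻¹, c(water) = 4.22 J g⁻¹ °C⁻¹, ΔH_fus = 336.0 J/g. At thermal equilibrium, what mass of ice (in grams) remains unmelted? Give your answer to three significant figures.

Heat to warm all ice to 0 °C: 431.2×2.08×13.6 = 12198 J
Heat released by water cooling to 0 °C: 136.8×4.22×27.8 = 16049 J
16049 J < 12198 + 431.2×336.0 = 157081.2 J, so not all ice melts; final T = 0 °C.
Heat left for melting: 16049 − 12198 = 3851 J
Mass melted = 3851 / 336.0 = 11.46 g
Ice remaining = 431.2 − 11.46 = 419.74 g

m_ice remaining = 420 g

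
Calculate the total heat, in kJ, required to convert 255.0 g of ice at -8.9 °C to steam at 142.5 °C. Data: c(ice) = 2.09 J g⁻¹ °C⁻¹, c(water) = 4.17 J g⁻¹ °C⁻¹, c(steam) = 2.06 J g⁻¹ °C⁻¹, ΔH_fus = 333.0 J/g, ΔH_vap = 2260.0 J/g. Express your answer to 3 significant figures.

q = 795 kJ

q1 (heat ice -8.9→0.0 °C): 255.0 × 2.09 × 8.9 = 4743 J
q2 (melt at 0 °C): 255.0 × 333.0 = 84915 J
q3 (heat water 0.0→100.0 °C): 255.0 × 4.17 × 100.0 = 106335 J
q4 (vaporize at 100 °C): 255.0 × 2260.0 = 576300 J
q5 (heat steam 100.0→142.5 °C): 255.0 × 2.06 × 42.5 = 22325 J
Total: 4743 + 84915 + 106335 + 576300 + 22325 = 794618 J = 795 kJ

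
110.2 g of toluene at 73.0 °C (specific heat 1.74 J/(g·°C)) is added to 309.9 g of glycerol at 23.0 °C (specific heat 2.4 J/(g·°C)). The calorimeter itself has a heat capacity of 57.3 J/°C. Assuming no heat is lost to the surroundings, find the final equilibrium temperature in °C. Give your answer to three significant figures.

Heat lost by toluene = heat gained by glycerol + calorimeter.
(110.2)(1.74)(73.0 − T) = [(309.9)(2.4) + 57.3](T − 23.0)
191.748 (73.0 − T) = 801.06 (T − 23.0)
13998 − 191.748 T = 801.06 T − 18424
32422 = 992.808 T
T = 32.66 °C

T_f = 32.7 °C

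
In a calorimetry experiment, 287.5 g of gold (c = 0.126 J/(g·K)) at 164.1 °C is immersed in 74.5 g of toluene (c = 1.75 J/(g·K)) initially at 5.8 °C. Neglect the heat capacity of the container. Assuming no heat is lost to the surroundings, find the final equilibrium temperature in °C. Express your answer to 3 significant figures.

T_f = 40.2 °C

Heat lost by gold = heat gained by toluene.
(287.5)(0.126)(164.1 − T) = (74.5)(1.75)(T − 5.8)
36.225 (164.1 − T) = 130.375 (T − 5.8)
5944.5 − 36.225 T = 130.375 T − 756.18
6700.68 = 166.600 T
T = 40.22 °C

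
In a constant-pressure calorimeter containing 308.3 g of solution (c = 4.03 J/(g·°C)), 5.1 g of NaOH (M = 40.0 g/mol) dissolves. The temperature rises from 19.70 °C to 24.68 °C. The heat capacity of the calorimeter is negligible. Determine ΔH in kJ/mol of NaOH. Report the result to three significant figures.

|ΔT| = |24.68 − 19.70| = 4.98 °C
|q_surr| = (308.3 × 4.03) × 4.98 = 1242.449 × 4.98 = 6187 J
n(NaOH) = 5.1 / 40.0 = 0.1275 mol
Temperature rose, so q_rxn = −|q_surr| = -6.187 kJ
ΔH = q_rxn / n = -48.53 kJ/mol

ΔH = -48.5 kJ/mol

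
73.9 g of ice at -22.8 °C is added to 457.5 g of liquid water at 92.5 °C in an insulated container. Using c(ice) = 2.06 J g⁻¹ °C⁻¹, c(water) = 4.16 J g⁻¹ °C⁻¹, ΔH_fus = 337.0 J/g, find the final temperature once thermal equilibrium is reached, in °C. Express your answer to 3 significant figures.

T_f = 66.8 °C

Heat to bring ice to 0 °C and melt it: q₁ = 73.9×2.06×22.8 + 73.9×337.0 = 28375 J
Heat the water can supply cooling to 0 °C: 457.5×4.16×92.5 = 176046 J > q₁, so all ice melts.
Energy balance: 457.5×4.16×(92.5 − T) = 28375 + 73.9×4.16×(T − 0)
1903.2(92.5 − T) = 28375 + 307.424 T
176046 − 28375 = 2210.624 T
T = 147671 / 2210.624 = 66.80 °C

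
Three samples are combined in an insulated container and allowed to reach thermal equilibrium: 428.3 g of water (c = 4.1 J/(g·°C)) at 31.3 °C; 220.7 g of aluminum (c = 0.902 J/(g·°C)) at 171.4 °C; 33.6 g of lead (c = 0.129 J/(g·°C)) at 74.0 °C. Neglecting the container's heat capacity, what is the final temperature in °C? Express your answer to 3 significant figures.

Σ mᵢcᵢ(T − Tᵢ) = 0  ⇒  T = Σ mᵢcᵢTᵢ / Σ mᵢcᵢ
Σ mᵢcᵢ = 428.3×4.1 + 220.7×0.902 + 33.6×0.129 = 1959.4358
Σ mᵢcᵢTᵢ = 1756.03×31.3 + 199.0714×171.4 + 4.3344×74.0 = 89405
T = 89405 / 1959.4358 = 45.63 °C

T_f = 45.6 °C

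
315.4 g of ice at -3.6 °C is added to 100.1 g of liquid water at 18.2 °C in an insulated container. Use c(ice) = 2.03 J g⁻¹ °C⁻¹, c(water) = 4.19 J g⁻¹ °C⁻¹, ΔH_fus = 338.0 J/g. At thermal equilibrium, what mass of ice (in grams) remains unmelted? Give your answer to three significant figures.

m_ice remaining = 300 g

Heat to warm all ice to 0 °C: 315.4×2.03×3.6 = 2304.9 J
Heat released by water cooling to 0 °C: 100.1×4.19×18.2 = 7633.4 J
7633.4 J < 2304.9 + 315.4×338.0 = 108910.1 J, so not all ice melts; final T = 0 °C.
Heat left for melting: 7633.4 − 2304.9 = 5328.5 J
Mass melted = 5328.5 / 338.0 = 15.76 g
Ice remaining = 315.4 − 15.76 = 299.64 g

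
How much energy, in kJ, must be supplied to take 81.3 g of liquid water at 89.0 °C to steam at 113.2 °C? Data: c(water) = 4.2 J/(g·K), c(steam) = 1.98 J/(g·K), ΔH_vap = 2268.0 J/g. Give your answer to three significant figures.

q1 (heat water 89.0→100.0 °C): 81.3 × 4.2 × 11.0 = 3756 J
q2 (vaporize at 100 °C): 81.3 × 2268.0 = 184388 J
q3 (heat steam 100.0→113.2 °C): 81.3 × 1.98 × 13.2 = 2125 J
Total: 3756 + 184388 + 2125 = 190269 J = 190 kJ

q = 190 kJ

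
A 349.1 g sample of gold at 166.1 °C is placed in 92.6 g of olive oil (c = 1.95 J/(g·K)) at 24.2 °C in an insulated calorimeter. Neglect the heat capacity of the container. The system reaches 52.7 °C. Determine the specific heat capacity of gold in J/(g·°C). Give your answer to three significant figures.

q_gained = (92.6 × 1.95) × (52.7 − 24.2) = 5146 J
q_lost = 349.1 × c × (166.1 − 52.7) = 39587.94 c
Set equal: c = 5146 / 39587.94 = 0.130 J/(g·°C)

c = 0.130 J/(g·°C)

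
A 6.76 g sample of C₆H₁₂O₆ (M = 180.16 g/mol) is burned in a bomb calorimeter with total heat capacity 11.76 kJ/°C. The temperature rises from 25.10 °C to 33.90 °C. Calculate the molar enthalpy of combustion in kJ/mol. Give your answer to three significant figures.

ΔH = -2760 kJ/mol

ΔT = 33.90 − 25.10 = 8.80 °C
q_cal = C_cal × ΔT = 11.76 × 8.80 = 103.488 kJ
n = 6.76 / 180.16 = 0.03752 mol
q_rxn = −q_cal = -103.488 kJ
ΔH = -103.488 / 0.03752 = -2758 kJ/mol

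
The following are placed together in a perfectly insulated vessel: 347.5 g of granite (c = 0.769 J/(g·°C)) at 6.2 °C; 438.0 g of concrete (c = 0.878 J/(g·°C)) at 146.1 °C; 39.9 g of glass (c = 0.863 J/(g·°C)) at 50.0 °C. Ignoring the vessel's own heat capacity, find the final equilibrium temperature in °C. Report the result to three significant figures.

T_f = 86.8 °C

Σ mᵢcᵢ(T − Tᵢ) = 0  ⇒  T = Σ mᵢcᵢTᵢ / Σ mᵢcᵢ
Σ mᵢcᵢ = 347.5×0.769 + 438.0×0.878 + 39.9×0.863 = 686.2252
Σ mᵢcᵢTᵢ = 267.2275×6.2 + 384.564×146.1 + 34.4337×50.0 = 59563
T = 59563 / 686.2252 = 86.80 °C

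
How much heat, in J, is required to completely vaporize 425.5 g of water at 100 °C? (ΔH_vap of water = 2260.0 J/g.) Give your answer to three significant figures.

q = m × ΔH_vap = 425.5 × 2260.0 = 961600 J

q = 962000 J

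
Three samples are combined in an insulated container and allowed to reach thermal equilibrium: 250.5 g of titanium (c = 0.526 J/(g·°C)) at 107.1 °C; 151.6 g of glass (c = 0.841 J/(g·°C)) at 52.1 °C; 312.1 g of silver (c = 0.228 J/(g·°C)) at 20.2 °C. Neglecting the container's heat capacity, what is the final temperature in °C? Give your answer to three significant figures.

Σ mᵢcᵢ(T − Tᵢ) = 0  ⇒  T = Σ mᵢcᵢTᵢ / Σ mᵢcᵢ
Σ mᵢcᵢ = 250.5×0.526 + 151.6×0.841 + 312.1×0.228 = 330.4174
Σ mᵢcᵢTᵢ = 131.763×107.1 + 127.4956×52.1 + 71.1588×20.2 = 22192
T = 22192 / 330.4174 = 67.16 °C

T_f = 67.2 °C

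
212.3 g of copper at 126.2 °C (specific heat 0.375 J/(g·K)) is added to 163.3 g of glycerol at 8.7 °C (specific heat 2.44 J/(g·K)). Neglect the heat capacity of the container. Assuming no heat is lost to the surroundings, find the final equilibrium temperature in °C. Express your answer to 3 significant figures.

T_f = 28.3 °C

Heat lost by copper = heat gained by glycerol.
(212.3)(0.375)(126.2 − T) = (163.3)(2.44)(T − 8.7)
79.6125 (126.2 − T) = 398.452 (T − 8.7)
10047 − 79.6125 T = 398.452 T − 3466.5
13513.5 = 478.0645 T
T = 28.27 °C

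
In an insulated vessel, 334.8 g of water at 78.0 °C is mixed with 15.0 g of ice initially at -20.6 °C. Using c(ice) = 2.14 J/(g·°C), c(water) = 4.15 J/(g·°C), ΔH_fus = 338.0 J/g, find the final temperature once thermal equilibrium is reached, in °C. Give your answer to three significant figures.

Heat to bring ice to 0 °C and melt it: q₁ = 15.0×2.14×20.6 + 15.0×338.0 = 5731.3 J
Heat the water can supply cooling to 0 °C: 334.8×4.15×78.0 = 108375 J > q₁, so all ice melts.
Energy balance: 334.8×4.15×(78.0 − T) = 5731.3 + 15.0×4.15×(T − 0)
1389.42(78.0 − T) = 5731.3 + 62.25 T
108375 − 5731.3 = 1451.67 T
T = 102643.7 / 1451.67 = 70.71 °C

T_f = 70.7 °C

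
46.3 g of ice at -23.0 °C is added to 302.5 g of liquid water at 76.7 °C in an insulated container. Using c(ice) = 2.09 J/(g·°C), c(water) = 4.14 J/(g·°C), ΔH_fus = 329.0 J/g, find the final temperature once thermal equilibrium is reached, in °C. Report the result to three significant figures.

Heat to bring ice to 0 °C and melt it: q₁ = 46.3×2.09×23.0 + 46.3×329.0 = 17458 J
Heat the water can supply cooling to 0 °C: 302.5×4.14×76.7 = 96055.2 J > q₁, so all ice melts.
Energy balance: 302.5×4.14×(76.7 − T) = 17458 + 46.3×4.14×(T − 0)
1252.35(76.7 − T) = 17458 + 191.682 T
96055.2 − 17458 = 1444.032 T
T = 78597.2 / 1444.032 = 54.43 °C

T_f = 54.4 °C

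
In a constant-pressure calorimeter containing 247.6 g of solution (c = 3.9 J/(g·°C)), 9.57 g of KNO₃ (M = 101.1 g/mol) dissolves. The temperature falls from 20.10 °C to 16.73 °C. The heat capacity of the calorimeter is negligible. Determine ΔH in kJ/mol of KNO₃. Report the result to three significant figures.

ΔH = 34.4 kJ/mol

|ΔT| = |16.73 − 20.10| = 3.37 °C
|q_surr| = (247.6 × 3.9) × 3.37 = 965.64 × 3.37 = 3254 J
n(KNO₃) = 9.57 / 101.1 = 0.09466 mol
Temperature fell, so q_rxn = +|q_surr| = 3.254 kJ
ΔH = q_rxn / n = 34.38 kJ/mol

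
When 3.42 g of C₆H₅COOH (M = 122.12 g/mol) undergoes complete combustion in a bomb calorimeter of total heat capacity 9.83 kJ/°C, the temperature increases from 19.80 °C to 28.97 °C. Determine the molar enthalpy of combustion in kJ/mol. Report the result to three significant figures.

ΔT = 28.97 − 19.80 = 9.17 °C
q_cal = C_cal × ΔT = 9.83 × 9.17 = 90.1411 kJ
n = 3.42 / 122.12 = 0.02801 mol
q_rxn = −q_cal = -90.1411 kJ
ΔH = -90.1411 / 0.02801 = -3218 kJ/mol

ΔH = -3220 kJ/mol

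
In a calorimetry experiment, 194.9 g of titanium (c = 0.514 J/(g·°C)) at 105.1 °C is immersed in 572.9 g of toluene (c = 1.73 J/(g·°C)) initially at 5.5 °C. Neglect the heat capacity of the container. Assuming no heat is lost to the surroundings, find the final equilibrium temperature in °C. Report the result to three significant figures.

T_f = 14.6 °C

Heat lost by titanium = heat gained by toluene.
(194.9)(0.514)(105.1 − T) = (572.9)(1.73)(T − 5.5)
100.1786 (105.1 − T) = 991.117 (T − 5.5)
10529 − 100.1786 T = 991.117 T − 5451.1
15980.1 = 1091.2956 T
T = 14.64 °C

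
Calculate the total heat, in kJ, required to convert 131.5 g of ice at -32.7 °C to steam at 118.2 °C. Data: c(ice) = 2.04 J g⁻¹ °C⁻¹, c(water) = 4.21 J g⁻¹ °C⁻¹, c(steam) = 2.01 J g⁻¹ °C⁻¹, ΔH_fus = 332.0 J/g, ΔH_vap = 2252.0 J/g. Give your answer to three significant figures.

q1 (heat ice -32.7→0.0 °C): 131.5 × 2.04 × 32.7 = 8772 J
q2 (melt at 0 °C): 131.5 × 332.0 = 43658 J
q3 (heat water 0.0→100.0 °C): 131.5 × 4.21 × 100.0 = 55362 J
q4 (vaporize at 100 °C): 131.5 × 2252.0 = 296138 J
q5 (heat steam 100.0→118.2 °C): 131.5 × 2.01 × 18.2 = 4811 J
Total: 8772 + 43658 + 55362 + 296138 + 4811 = 408741 J = 409 kJ

q = 409 kJ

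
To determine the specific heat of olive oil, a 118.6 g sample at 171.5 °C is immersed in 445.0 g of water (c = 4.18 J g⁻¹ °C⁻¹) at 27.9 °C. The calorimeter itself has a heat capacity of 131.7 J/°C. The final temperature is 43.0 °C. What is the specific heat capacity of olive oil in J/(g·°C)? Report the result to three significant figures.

c = 1.97 J/(g·°C)

q_gained = (445.0 × 4.18 + 131.7) × (43.0 − 27.9) = 30080 J
q_lost = 118.6 × c × (171.5 − 43.0) = 15240.1 c
Set equal: c = 30080 / 15240.1 = 1.97 J/(g·°C)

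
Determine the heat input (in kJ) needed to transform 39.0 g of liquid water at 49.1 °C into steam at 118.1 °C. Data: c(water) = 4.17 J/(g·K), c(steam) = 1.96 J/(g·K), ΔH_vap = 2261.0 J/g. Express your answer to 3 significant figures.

q = 97.8 kJ

q1 (heat water 49.1→100.0 °C): 39.0 × 4.17 × 50.9 = 8278 J
q2 (vaporize at 100 °C): 39.0 × 2261.0 = 88179 J
q3 (heat steam 100.0→118.1 °C): 39.0 × 1.96 × 18.1 = 1384 J
Total: 8278 + 88179 + 1384 = 97841 J = 97.8 kJ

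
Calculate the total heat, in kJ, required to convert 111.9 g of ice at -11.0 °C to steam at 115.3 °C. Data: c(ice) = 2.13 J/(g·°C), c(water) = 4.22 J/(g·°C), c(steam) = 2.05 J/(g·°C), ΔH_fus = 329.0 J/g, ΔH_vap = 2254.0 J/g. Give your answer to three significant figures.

q = 342 kJ

q1 (heat ice -11.0→0.0 °C): 111.9 × 2.13 × 11.0 = 2622 J
q2 (melt at 0 °C): 111.9 × 329.0 = 36815 J
q3 (heat water 0.0→100.0 °C): 111.9 × 4.22 × 100.0 = 47222 J
q4 (vaporize at 100 °C): 111.9 × 2254.0 = 252223 J
q5 (heat steam 100.0→115.3 °C): 111.9 × 2.05 × 15.3 = 3510 J
Total: 2622 + 36815 + 47222 + 252223 + 3510 = 342392 J = 342 kJ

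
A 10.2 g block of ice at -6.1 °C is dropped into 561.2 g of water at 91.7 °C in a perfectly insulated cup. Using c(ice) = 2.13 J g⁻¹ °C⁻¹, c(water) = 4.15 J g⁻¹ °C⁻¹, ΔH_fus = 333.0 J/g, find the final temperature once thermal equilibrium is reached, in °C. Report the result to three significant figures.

Heat to bring ice to 0 °C and melt it: q₁ = 10.2×2.13×6.1 + 10.2×333.0 = 3529.1 J
Heat the water can supply cooling to 0 °C: 561.2×4.15×91.7 = 213567 J > q₁, so all ice melts.
Energy balance: 561.2×4.15×(91.7 − T) = 3529.1 + 10.2×4.15×(T − 0)
2328.98(91.7 − T) = 3529.1 + 42.33 T
213567 − 3529.1 = 2371.31 T
T = 210037.9 / 2371.31 = 88.57 °C

T_f = 88.6 °C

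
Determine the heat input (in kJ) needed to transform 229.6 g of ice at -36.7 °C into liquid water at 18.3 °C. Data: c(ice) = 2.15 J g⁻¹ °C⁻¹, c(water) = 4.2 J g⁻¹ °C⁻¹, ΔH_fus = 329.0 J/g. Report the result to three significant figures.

q = 111 kJ

q1 (heat ice -36.7→0.0 °C): 229.6 × 2.15 × 36.7 = 18117 J
q2 (melt at 0 °C): 229.6 × 329.0 = 75538 J
q3 (heat water 0.0→18.3 °C): 229.6 × 4.2 × 18.3 = 17647 J
Total: 18117 + 75538 + 17647 = 111302 J = 111 kJ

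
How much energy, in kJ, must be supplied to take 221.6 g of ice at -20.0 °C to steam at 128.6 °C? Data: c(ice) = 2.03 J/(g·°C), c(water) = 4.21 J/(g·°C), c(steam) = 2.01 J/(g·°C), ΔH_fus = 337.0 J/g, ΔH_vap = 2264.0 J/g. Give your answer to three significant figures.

q1 (heat ice -20.0→0.0 °C): 221.6 × 2.03 × 20.0 = 8997 J
q2 (melt at 0 °C): 221.6 × 337.0 = 74679 J
q3 (heat water 0.0→100.0 °C): 221.6 × 4.21 × 100.0 = 93294 J
q4 (vaporize at 100 °C): 221.6 × 2264.0 = 501702 J
q5 (heat steam 100.0→128.6 °C): 221.6 × 2.01 × 28.6 = 12739 J
Total: 8997 + 74679 + 93294 + 501702 + 12739 = 691411 J = 691 kJ

q = 691 kJ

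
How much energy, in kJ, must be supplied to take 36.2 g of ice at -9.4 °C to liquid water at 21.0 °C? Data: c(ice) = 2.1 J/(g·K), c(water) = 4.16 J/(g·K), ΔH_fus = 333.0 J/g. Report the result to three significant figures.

q = 15.9 kJ

q1 (heat ice -9.4→0.0 °C): 36.2 × 2.1 × 9.4 = 715 J
q2 (melt at 0 °C): 36.2 × 333.0 = 12055 J
q3 (heat water 0.0→21.0 °C): 36.2 × 4.16 × 21.0 = 3162 J
Total: 715 + 12055 + 3162 = 15932 J = 15.9 kJ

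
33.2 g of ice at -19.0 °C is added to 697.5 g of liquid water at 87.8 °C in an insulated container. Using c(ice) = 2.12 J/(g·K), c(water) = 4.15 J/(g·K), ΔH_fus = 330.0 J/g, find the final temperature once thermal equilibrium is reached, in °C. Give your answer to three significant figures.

T_f = 79.8 °C

Heat to bring ice to 0 °C and melt it: q₁ = 33.2×2.12×19.0 + 33.2×330.0 = 12293 J
Heat the water can supply cooling to 0 °C: 697.5×4.15×87.8 = 254148 J > q₁, so all ice melts.
Energy balance: 697.5×4.15×(87.8 − T) = 12293 + 33.2×4.15×(T − 0)
2894.625(87.8 − T) = 12293 + 137.78 T
254148 − 12293 = 3032.405 T
T = 241855 / 3032.405 = 79.76 °C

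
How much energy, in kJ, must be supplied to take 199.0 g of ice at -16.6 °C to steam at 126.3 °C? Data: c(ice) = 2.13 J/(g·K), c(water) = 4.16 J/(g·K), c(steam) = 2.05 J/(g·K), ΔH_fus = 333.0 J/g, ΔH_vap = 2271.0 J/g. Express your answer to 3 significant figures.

q = 619 kJ

q1 (heat ice -16.6→0.0 °C): 199.0 × 2.13 × 16.6 = 7036 J
q2 (melt at 0 °C): 199.0 × 333.0 = 66267 J
q3 (heat water 0.0→100.0 °C): 199.0 × 4.16 × 100.0 = 82784 J
q4 (vaporize at 100 °C): 199.0 × 2271.0 = 451929 J
q5 (heat steam 100.0→126.3 °C): 199.0 × 2.05 × 26.3 = 10729 J
Total: 7036 + 66267 + 82784 + 451929 + 10729 = 618745 J = 619 kJ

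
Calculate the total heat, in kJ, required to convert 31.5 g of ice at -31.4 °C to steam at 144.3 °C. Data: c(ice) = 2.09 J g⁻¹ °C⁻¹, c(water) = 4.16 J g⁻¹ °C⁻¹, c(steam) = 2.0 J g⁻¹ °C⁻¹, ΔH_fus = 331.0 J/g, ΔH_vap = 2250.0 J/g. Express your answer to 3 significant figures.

q = 99.3 kJ

q1 (heat ice -31.4→0.0 °C): 31.5 × 2.09 × 31.4 = 2067 J
q2 (melt at 0 °C): 31.5 × 331.0 = 10427 J
q3 (heat water 0.0→100.0 °C): 31.5 × 4.16 × 100.0 = 13104 J
q4 (vaporize at 100 °C): 31.5 × 2250.0 = 70875 J
q5 (heat steam 100.0→144.3 °C): 31.5 × 2.0 × 44.3 = 2791 J
Total: 2067 + 10427 + 13104 + 70875 + 2791 = 99264 J = 99.3 kJ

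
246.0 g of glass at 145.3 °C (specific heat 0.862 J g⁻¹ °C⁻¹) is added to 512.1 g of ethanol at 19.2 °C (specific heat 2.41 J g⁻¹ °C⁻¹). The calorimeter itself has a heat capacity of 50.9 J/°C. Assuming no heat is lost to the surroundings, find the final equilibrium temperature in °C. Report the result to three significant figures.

T_f = 37.1 °C

Heat lost by glass = heat gained by ethanol + calorimeter.
(246.0)(0.862)(145.3 − T) = [(512.1)(2.41) + 50.9](T − 19.2)
212.052 (145.3 − T) = 1285.061 (T − 19.2)
30811 − 212.052 T = 1285.061 T − 24673
55484 = 1497.113 T
T = 37.06 °C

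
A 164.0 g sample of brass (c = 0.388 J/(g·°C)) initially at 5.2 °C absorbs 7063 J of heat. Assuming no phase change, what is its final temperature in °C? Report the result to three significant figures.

ΔT = q / (m c) = 7063 / (164.0 × 0.388) = 111.0 °C
T_f = 5.2 + 111.0 = 116.2 °C

T_f = 116 °C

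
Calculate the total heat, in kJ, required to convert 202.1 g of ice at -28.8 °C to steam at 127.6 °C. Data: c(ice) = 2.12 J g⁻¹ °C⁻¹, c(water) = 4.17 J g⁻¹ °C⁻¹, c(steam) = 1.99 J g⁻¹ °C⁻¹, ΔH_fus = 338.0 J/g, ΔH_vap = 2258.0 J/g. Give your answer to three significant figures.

q = 632 kJ

q1 (heat ice -28.8→0.0 °C): 202.1 × 2.12 × 28.8 = 12339 J
q2 (melt at 0 °C): 202.1 × 338.0 = 68310 J
q3 (heat water 0.0→100.0 °C): 202.1 × 4.17 × 100.0 = 84276 J
q4 (vaporize at 100 °C): 202.1 × 2258.0 = 456342 J
q5 (heat steam 100.0→127.6 °C): 202.1 × 1.99 × 27.6 = 11100 J
Total: 12339 + 68310 + 84276 + 456342 + 11100 = 632367 J = 632 kJ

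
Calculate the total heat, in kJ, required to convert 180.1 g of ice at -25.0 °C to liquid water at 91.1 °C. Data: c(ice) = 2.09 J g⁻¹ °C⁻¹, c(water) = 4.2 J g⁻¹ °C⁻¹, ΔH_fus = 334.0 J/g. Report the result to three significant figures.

q1 (heat ice -25.0→0.0 °C): 180.1 × 2.09 × 25.0 = 9410 J
q2 (melt at 0 °C): 180.1 × 334.0 = 60153 J
q3 (heat water 0.0→91.1 °C): 180.1 × 4.2 × 91.1 = 68910 J
Total: 9410 + 60153 + 68910 = 138473 J = 138 kJ

q = 138 kJ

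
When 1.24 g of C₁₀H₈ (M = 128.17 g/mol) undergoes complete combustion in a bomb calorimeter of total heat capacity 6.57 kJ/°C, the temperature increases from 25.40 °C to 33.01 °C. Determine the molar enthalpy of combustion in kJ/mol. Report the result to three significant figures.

ΔH = -5170 kJ/mol

ΔT = 33.01 − 25.40 = 7.61 °C
q_cal = C_cal × ΔT = 6.57 × 7.61 = 49.9977 kJ
n = 1.24 / 128.17 = 0.009675 mol
q_rxn = −q_cal = -49.9977 kJ
ΔH = -49.9977 / 0.009675 = -5168 kJ/mol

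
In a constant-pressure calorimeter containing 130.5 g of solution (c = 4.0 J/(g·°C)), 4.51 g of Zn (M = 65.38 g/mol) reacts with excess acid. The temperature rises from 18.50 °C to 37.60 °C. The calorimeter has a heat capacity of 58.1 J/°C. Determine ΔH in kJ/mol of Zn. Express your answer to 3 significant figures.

ΔH = -161 kJ/mol

|ΔT| = |37.60 − 18.50| = 19.10 °C
|q_surr| = (130.5 × 4.0 + 58.1) × 19.10 = 580.1 × 19.10 = 11080 J
n(Zn) = 4.51 / 65.38 = 0.06898 mol
Temperature rose, so q_rxn = −|q_surr| = -11.08 kJ
ΔH = q_rxn / n = -160.6 kJ/mol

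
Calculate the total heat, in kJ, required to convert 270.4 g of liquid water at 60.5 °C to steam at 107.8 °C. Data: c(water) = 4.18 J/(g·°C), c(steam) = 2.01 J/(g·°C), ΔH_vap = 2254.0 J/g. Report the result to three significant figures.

q1 (heat water 60.5→100.0 °C): 270.4 × 4.18 × 39.5 = 44646 J
q2 (vaporize at 100 °C): 270.4 × 2254.0 = 609482 J
q3 (heat steam 100.0→107.8 °C): 270.4 × 2.01 × 7.8 = 4239 J
Total: 44646 + 609482 + 4239 = 658367 J = 658 kJ

q = 658 kJ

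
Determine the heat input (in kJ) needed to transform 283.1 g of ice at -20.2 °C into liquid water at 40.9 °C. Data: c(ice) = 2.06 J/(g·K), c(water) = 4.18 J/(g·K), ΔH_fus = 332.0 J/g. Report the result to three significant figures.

q = 154 kJ

q1 (heat ice -20.2→0.0 °C): 283.1 × 2.06 × 20.2 = 11780 J
q2 (melt at 0 °C): 283.1 × 332.0 = 93989 J
q3 (heat water 0.0→40.9 °C): 283.1 × 4.18 × 40.9 = 48399 J
Total: 11780 + 93989 + 48399 = 154168 J = 154 kJ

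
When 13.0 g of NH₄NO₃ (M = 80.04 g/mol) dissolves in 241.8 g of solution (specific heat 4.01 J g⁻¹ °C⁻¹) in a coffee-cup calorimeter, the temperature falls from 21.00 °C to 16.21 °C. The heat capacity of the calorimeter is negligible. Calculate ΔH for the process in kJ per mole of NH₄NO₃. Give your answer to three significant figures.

|ΔT| = |16.21 − 21.00| = 4.79 °C
|q_surr| = (241.8 × 4.01) × 4.79 = 969.618 × 4.79 = 4644 J
n(NH₄NO₃) = 13.0 / 80.04 = 0.1624 mol
Temperature fell, so q_rxn = +|q_surr| = 4.644 kJ
ΔH = q_rxn / n = 28.60 kJ/mol

ΔH = 28.6 kJ/mol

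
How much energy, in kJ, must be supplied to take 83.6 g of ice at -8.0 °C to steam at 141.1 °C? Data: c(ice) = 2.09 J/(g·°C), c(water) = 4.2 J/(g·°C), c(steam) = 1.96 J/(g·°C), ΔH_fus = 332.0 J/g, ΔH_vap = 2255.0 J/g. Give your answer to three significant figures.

q1 (heat ice -8.0→0.0 °C): 83.6 × 2.09 × 8.0 = 1398 J
q2 (melt at 0 °C): 83.6 × 332.0 = 27755 J
q3 (heat water 0.0→100.0 °C): 83.6 × 4.2 × 100.0 = 35112 J
q4 (vaporize at 100 °C): 83.6 × 2255.0 = 188518 J
q5 (heat steam 100.0→141.1 °C): 83.6 × 1.96 × 41.1 = 6734 J
Total: 1398 + 27755 + 35112 + 188518 + 6734 = 259517 J = 260 kJ

q = 260 kJ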